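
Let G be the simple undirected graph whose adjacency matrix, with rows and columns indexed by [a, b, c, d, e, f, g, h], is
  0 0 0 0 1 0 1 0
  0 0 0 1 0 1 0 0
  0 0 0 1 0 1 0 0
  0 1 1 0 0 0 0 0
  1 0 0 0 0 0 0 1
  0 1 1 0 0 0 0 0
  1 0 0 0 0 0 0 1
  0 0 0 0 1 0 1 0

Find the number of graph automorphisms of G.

G has two connected components, {a, e, g, h} and {b, c, d, f}; each is 2-regular, so G = C_4 ⊔ C_4. Aut of a disjoint union of two copies of C_4 is the wreath product D_4 ≀ Z_2, of order 2·8² = 128.

128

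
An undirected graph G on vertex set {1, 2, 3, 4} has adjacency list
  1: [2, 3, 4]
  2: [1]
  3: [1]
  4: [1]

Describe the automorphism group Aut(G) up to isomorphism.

Vertex 1 has degree 3 and every other vertex has degree 1, so G is the star K_{1,3} with centre 1. The 3 leaves are pairwise interchangeable while the centre is fixed, giving Aut(G) = S_3.

the symmetric group on 3 letters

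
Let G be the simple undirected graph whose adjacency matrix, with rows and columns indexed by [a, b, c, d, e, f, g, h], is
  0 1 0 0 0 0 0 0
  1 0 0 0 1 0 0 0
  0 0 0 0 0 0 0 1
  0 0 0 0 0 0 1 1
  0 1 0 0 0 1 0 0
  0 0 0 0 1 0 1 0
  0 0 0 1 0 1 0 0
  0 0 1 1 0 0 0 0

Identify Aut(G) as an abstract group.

the cyclic group of order 2

The degree sequence is [1, 2, 1, 2, 2, 2, 2, 2]; the two degree-1 vertices a and c are the ends of a path, so G = P_8. A path has exactly one nontrivial symmetry — reversal — giving Aut(G) of order 2.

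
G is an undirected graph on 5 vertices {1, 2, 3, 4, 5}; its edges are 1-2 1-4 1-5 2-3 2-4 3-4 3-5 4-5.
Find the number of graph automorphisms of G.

8

Vertex 4 is the unique vertex of degree 4; the remaining 4 vertices each have degree 3 and induce a cycle, so G is the wheel on 5 vertices with hub 4. With the hub fixed, the remaining symmetry is that of the rim cycle C_4, giving the dihedral group D_4.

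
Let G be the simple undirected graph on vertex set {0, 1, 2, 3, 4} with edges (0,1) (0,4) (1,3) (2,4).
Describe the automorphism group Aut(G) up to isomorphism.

the cyclic group of order 2

The degree sequence is [2, 2, 1, 1, 2]; the two degree-1 vertices 2 and 3 are the ends of a path, so G = P_5. A path has exactly one nontrivial symmetry — reversal — giving Aut(G) of order 2.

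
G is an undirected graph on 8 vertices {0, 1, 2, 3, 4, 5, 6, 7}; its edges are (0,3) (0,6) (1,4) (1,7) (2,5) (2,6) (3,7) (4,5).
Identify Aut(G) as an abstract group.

Every vertex has degree 2 and the graph is connected, so G is the 8-cycle C_8. The automorphisms of the 8-cycle are exactly the symmetries of a regular 8-gon: the dihedral group D_8, |D_8| = 16.

D_8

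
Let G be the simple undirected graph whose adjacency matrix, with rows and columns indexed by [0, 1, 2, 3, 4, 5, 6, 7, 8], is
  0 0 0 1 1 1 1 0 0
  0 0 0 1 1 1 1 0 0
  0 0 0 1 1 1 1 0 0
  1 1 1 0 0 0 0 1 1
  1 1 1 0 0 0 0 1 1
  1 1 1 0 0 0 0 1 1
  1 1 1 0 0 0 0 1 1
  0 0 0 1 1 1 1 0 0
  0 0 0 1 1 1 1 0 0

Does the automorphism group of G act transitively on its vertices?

No

Automorphisms preserve degree, but G has vertices of degree 4 and vertices of degree 5; no automorphism maps one to the other, so G is not vertex-transitive.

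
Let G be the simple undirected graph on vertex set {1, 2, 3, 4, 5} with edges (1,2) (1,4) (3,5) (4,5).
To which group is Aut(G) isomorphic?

The degree sequence is [2, 1, 1, 2, 2]; the two degree-1 vertices 2 and 3 are the ends of a path, so G = P_5. A path has exactly one nontrivial symmetry — reversal — giving Aut(G) of order 2.

C_2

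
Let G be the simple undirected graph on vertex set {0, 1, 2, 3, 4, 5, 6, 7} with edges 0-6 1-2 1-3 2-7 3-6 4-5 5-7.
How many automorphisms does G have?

2

The degree sequence is [1, 2, 2, 2, 1, 2, 2, 2]; the two degree-1 vertices 0 and 4 are the ends of a path, so G = P_8. The only nontrivial automorphism of a path is the end-to-end reflection, so Aut(G) ≅ Z_2.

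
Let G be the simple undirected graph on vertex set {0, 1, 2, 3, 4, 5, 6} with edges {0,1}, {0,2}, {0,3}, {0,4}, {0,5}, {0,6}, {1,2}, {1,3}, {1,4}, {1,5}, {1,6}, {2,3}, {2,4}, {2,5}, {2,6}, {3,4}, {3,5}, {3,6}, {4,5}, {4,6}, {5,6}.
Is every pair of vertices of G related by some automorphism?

All 7 vertices are pairwise adjacent: G = K_7. Every bijection on the vertex set is an automorphism of K_7; hence Aut(K_7) ≅ S_7, order 5040. Under this action every vertex can be carried to every other, so G is vertex-transitive.

Yes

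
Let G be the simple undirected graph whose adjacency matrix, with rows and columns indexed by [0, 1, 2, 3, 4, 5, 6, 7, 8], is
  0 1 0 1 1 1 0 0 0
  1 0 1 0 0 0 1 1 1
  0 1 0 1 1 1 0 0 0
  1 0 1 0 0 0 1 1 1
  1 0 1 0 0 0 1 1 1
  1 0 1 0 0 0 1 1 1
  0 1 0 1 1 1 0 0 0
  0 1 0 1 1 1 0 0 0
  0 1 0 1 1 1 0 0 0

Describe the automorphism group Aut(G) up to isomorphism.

The vertices split by degree into {1, 3, 4, 5} (degree 5) and {0, 2, 6, 7, 8} (degree 4); every edge runs between the two parts, so G is the complete bipartite graph K_{4,5}. Automorphisms preserve the bipartition setwise (since the parts differ in size) and act as S_4 × S_5 within it; |Aut| = 2880.

S_4 × S_5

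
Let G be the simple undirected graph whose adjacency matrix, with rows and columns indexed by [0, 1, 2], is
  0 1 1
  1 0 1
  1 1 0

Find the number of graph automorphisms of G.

6

Every vertex has degree 2, so G is the complete graph K_3. Any permutation of the 3 vertices preserves K_3, so Aut(K_3) = S_3 of order 3! = 6.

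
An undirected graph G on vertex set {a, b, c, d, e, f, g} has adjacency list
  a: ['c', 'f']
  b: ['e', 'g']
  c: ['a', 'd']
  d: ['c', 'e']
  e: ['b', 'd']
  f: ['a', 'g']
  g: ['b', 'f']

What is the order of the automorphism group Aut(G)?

Every vertex has degree 2 and the graph is connected, so G is the 7-cycle C_7. C_7 has 7 rotations and 7 reflections, so Aut(C_7) ≅ D_7 of order 14.

14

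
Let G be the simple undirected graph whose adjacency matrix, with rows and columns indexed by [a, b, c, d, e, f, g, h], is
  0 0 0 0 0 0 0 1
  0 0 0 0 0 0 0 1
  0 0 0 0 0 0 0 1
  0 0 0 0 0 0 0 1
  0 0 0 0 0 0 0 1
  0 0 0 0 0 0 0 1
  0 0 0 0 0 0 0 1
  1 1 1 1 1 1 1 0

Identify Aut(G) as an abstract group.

Vertex h has degree 7 and every other vertex has degree 1, so G is the star K_{1,7} with centre h. The 7 leaves are pairwise interchangeable while the centre is fixed, giving Aut(G) = S_7.

the symmetric group on 7 letters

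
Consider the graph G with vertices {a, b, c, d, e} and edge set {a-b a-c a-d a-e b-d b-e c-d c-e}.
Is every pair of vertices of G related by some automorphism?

No

Vertex a is the only vertex of degree 4, so every automorphism fixes it; G is not vertex-transitive.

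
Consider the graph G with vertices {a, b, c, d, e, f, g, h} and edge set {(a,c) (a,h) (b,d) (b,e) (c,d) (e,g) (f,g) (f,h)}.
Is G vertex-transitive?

Yes

G is 2-regular and connected on 8 vertices, i.e. the cycle C_8. The automorphisms of the 8-cycle are exactly the symmetries of a regular 8-gon: the dihedral group D_8, |D_8| = 16. Under this action every vertex can be carried to every other, so G is vertex-transitive.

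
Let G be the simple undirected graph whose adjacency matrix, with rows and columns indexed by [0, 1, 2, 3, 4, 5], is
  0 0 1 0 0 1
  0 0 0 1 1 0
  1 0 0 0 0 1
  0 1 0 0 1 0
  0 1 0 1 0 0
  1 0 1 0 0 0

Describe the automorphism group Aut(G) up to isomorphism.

(D_3 × D_3) ⋊ Z_2

G has two connected components, {1, 3, 4} and {0, 2, 5}; each is 2-regular, so G = C_3 ⊔ C_3. Aut of a disjoint union of two copies of C_3 is the wreath product D_3 ≀ Z_2, of order 2·6² = 72.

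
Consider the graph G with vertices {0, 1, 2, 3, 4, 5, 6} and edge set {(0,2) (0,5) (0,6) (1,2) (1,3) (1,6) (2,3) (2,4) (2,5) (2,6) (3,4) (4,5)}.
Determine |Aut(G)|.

12

Vertex 2 is the unique vertex of degree 6; the remaining 6 vertices each have degree 3 and induce a cycle, so G is the wheel on 7 vertices with hub 2. Every automorphism fixes the hub and acts on the rim 6-cycle, so Aut(G) ≅ Aut(C_6) = D_6 of order 12.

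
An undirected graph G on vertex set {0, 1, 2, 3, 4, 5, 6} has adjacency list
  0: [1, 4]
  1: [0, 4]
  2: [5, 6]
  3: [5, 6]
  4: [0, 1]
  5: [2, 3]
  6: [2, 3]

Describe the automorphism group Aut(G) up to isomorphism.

G has two connected components, {2, 3, 5, 6} and {0, 1, 4}; each is 2-regular, so G = C_4 ⊔ C_3. No automorphism exchanges components of different sizes, hence Aut(G) is the direct product D_4 × D_3, order 48.

D_4 × D_3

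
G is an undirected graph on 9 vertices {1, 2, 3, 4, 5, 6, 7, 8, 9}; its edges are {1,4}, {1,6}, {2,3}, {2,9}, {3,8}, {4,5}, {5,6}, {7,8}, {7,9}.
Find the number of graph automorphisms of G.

G has two connected components, {2, 3, 7, 8, 9} and {1, 4, 5, 6}; each is 2-regular, so G = C_5 ⊔ C_4. The components are non-isomorphic (different sizes), so Aut(G) = Aut(C_4) × Aut(C_5) = D_4 × D_5 of order 8·10 = 80.

80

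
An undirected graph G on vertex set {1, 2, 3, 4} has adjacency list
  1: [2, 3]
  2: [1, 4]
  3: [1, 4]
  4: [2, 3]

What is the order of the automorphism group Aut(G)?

G is 2-regular and bipartite with parts {2, 3} and {1, 4} (each part is independent and every cross-pair is an edge), so G = K_{2,2}. Each part can be permuted independently (S_2 × S_2) and the two equal-size parts can also be swapped, giving (S_2 × S_2) ⋊ Z_2 of order 2·(2!)² = 8.

8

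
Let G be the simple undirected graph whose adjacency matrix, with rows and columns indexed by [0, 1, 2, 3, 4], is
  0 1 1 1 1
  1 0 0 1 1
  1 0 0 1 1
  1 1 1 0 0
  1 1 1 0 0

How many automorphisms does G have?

8

Vertex 0 is the unique vertex of degree 4; the remaining 4 vertices each have degree 3 and induce a cycle, so G is the wheel on 5 vertices with hub 0. With the hub fixed, the remaining symmetry is that of the rim cycle C_4, giving the dihedral group D_4.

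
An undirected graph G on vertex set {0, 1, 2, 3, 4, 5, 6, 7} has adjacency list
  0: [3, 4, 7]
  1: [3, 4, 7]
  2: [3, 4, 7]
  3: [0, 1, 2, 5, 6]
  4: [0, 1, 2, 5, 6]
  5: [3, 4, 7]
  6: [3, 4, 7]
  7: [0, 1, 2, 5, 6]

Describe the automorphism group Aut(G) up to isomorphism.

The vertices split by degree into {3, 4, 7} (degree 5) and {0, 1, 2, 5, 6} (degree 3); every edge runs between the two parts, so G is the complete bipartite graph K_{3,5}. The parts have unequal sizes, so no automorphism swaps them; each part is permuted independently, giving S_5 × S_3 of order 5!·3! = 720.

S_5 × S_3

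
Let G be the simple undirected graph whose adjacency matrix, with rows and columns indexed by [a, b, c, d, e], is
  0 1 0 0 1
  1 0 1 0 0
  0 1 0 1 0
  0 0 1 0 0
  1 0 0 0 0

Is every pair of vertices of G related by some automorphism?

Automorphisms preserve degree, but G has vertices of degree 1 and vertices of degree 2; no automorphism maps one to the other, so G is not vertex-transitive.

No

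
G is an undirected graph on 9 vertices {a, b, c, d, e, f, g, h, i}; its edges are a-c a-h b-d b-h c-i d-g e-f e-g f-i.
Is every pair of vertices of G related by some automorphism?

Yes

Every vertex has degree 2 and the graph is connected, so G is the 9-cycle C_9. C_9 has 9 rotations and 9 reflections, so Aut(C_9) ≅ D_9 of order 18. Under this action every vertex can be carried to every other, so G is vertex-transitive.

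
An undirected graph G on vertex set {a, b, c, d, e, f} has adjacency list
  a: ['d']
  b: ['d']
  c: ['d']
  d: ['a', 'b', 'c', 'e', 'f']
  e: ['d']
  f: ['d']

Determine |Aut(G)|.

120

Vertex d has degree 5 and every other vertex has degree 1, so G is the star K_{1,5} with centre d. The 5 leaves are pairwise interchangeable while the centre is fixed, giving Aut(G) = S_5.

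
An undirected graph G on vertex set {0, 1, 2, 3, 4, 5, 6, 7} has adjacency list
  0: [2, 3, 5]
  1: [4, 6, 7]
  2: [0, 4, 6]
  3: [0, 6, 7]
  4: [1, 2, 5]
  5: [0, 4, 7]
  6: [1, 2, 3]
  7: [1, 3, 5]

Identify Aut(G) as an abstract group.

G is 3-regular and bipartite on 2^3 = 8 vertices with girth 4; it is the hypercube graph Q_3. Aut(Q_3) consists of the signed permutations of the 3 coordinate axes: 3! permutations times 2^3 sign flips, so |Aut| = 2^3·3! = 48.

the hyperoctahedral group B_3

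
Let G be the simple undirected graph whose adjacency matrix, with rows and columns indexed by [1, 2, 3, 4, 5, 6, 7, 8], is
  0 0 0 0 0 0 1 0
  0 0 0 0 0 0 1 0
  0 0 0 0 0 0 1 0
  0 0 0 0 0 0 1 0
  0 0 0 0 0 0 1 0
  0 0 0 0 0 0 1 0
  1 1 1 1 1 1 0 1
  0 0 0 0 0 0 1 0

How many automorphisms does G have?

Vertex 7 has degree 7 and every other vertex has degree 1, so G is the star K_{1,7} with centre 7. The 7 leaves are pairwise interchangeable while the centre is fixed, giving Aut(G) = S_7.

5040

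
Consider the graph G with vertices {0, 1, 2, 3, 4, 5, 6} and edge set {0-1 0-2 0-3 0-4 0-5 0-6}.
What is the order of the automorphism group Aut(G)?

720

Vertex 0 has degree 6 and every other vertex has degree 1, so G is the star K_{1,6} with centre 0. The 6 leaves are pairwise interchangeable while the centre is fixed, giving Aut(G) = S_6.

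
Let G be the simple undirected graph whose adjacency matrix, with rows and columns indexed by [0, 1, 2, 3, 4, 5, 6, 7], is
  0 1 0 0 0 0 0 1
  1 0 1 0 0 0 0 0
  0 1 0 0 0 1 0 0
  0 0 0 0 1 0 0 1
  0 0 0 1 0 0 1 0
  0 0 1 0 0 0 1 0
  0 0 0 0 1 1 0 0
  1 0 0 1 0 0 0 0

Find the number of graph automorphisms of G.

16

Every vertex has degree 2 and the graph is connected, so G is the 8-cycle C_8. C_8 has 8 rotations and 8 reflections, so Aut(C_8) ≅ D_8 of order 16.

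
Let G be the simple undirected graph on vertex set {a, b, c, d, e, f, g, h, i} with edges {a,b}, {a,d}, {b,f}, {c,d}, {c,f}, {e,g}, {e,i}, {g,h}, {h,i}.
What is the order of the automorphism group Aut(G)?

80

G has two connected components, {a, b, c, d, f} and {e, g, h, i}; each is 2-regular, so G = C_5 ⊔ C_4. No automorphism exchanges components of different sizes, hence Aut(G) is the direct product D_4 × D_5, order 80.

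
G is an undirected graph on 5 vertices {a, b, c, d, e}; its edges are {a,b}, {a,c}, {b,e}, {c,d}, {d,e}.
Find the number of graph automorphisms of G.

G is 2-regular and connected on 5 vertices, i.e. the cycle C_5. The automorphisms of the 5-cycle are exactly the symmetries of a regular 5-gon: the dihedral group D_5, |D_5| = 10.

10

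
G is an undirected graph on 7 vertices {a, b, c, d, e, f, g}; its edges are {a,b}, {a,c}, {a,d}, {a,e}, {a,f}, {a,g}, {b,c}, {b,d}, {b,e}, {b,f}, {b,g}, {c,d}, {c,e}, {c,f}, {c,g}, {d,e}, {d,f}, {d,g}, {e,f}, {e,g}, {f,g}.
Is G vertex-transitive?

Yes

Every vertex has degree 6, so G is the complete graph K_7. Every bijection on the vertex set is an automorphism of K_7; hence Aut(K_7) ≅ S_7, order 5040. This group acts transitively on the 7 vertices.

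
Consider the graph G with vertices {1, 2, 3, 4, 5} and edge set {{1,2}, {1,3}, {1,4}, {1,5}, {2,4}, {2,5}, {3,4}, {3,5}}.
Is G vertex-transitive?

No

Vertex 1 is the only vertex of degree 4, so every automorphism fixes it; G is not vertex-transitive.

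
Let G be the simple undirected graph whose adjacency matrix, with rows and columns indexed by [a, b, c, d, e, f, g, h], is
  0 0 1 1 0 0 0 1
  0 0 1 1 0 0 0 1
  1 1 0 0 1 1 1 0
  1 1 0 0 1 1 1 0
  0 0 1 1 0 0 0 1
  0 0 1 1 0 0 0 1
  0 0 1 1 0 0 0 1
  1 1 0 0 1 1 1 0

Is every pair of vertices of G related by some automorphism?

Automorphisms preserve degree, but G has vertices of degree 3 and vertices of degree 5; no automorphism maps one to the other, so G is not vertex-transitive.

No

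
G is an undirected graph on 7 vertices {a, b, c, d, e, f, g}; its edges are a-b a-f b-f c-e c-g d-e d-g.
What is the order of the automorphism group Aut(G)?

48

G has two connected components, {c, d, e, g} and {a, b, f}; each is 2-regular, so G = C_4 ⊔ C_3. No automorphism exchanges components of different sizes, hence Aut(G) is the direct product D_3 × D_4, order 48.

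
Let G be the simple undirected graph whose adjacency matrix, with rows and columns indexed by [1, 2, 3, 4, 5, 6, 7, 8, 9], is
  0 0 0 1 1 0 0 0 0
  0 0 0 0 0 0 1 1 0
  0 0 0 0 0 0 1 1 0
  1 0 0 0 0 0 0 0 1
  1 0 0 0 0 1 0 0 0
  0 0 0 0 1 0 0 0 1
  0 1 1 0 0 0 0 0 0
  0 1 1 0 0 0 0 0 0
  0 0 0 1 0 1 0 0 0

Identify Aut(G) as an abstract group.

G has two connected components, {1, 4, 5, 6, 9} and {2, 3, 7, 8}; each is 2-regular, so G = C_5 ⊔ C_4. The components are non-isomorphic (different sizes), so Aut(G) = Aut(C_5) × Aut(C_4) = D_5 × D_4 of order 10·8 = 80.

D_5 × D_4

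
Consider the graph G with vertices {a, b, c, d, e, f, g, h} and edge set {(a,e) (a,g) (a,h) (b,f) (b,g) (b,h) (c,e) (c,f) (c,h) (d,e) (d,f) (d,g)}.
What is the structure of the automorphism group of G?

G is 3-regular and bipartite on 2^3 = 8 vertices with girth 4; it is the hypercube graph Q_3. Aut(Q_3) consists of the signed permutations of the 3 coordinate axes: 3! permutations times 2^3 sign flips, so |Aut| = 2^3·3! = 48.

Z_2^3 ⋊ S_3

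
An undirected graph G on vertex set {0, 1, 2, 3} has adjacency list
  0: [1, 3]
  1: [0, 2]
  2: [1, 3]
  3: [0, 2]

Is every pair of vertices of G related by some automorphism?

Yes

G is 2-regular and bipartite on 2^2 = 4 vertices with girth 4; it is the hypercube graph Q_2. The symmetry group of the 2-cube is the hyperoctahedral group B_2 = Z_2 ≀ S_2, of order 2^2·2! = 8. Under this action every vertex can be carried to every other, so G is vertex-transitive.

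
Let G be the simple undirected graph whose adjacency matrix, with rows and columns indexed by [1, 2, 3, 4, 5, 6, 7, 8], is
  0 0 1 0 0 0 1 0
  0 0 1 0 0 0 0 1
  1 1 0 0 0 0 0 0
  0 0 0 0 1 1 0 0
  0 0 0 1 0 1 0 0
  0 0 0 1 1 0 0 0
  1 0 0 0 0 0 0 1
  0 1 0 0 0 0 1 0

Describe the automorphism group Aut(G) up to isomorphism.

G has two connected components, {1, 2, 3, 7, 8} and {4, 5, 6}; each is 2-regular, so G = C_5 ⊔ C_3. The components are non-isomorphic (different sizes), so Aut(G) = Aut(C_3) × Aut(C_5) = D_3 × D_5 of order 6·10 = 60.

D_3 × D_5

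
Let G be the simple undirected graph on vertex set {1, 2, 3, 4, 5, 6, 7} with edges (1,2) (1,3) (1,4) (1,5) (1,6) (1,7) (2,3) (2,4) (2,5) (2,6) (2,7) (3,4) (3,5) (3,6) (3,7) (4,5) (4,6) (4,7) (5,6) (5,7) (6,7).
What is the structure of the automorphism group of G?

S_7

All 7 vertices are pairwise adjacent: G = K_7. Any permutation of the 7 vertices preserves K_7, so Aut(K_7) = S_7 of order 7! = 5040.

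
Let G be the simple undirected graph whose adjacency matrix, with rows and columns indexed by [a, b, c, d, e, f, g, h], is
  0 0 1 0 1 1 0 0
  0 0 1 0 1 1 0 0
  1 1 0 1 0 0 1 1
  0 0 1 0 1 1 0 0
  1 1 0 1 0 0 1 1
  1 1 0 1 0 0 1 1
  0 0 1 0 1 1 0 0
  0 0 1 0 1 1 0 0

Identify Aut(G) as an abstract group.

S_5 × S_3

The vertices split by degree into {c, e, f} (degree 5) and {a, b, d, g, h} (degree 3); every edge runs between the two parts, so G is the complete bipartite graph K_{3,5}. The parts have unequal sizes, so no automorphism swaps them; each part is permuted independently, giving S_5 × S_3 of order 5!·3! = 720.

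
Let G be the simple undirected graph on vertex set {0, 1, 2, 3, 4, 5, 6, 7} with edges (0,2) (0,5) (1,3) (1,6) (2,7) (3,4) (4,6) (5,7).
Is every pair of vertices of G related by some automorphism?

Yes

G has two connected components, {0, 2, 5, 7} and {1, 3, 4, 6}; each is 2-regular, so G = C_4 ⊔ C_4. Aut of a disjoint union of two copies of C_4 is the wreath product D_4 ≀ Z_2, of order 2·8² = 128. Under this action every vertex can be carried to every other, so G is vertex-transitive.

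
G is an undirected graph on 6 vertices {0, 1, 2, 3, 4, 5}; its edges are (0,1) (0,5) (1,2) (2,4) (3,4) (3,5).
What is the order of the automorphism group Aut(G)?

Every vertex has degree 2 and the graph is connected, so G is the 6-cycle C_6. The automorphisms of the 6-cycle are exactly the symmetries of a regular 6-gon: the dihedral group D_6, |D_6| = 12.

12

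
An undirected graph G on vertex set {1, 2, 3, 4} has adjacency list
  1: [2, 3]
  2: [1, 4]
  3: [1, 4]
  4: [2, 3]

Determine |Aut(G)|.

Every vertex has degree 2 and the graph is connected, so G is the 4-cycle C_4. The automorphisms of the 4-cycle are exactly the symmetries of a regular 4-gon: the dihedral group D_4, |D_4| = 8.

8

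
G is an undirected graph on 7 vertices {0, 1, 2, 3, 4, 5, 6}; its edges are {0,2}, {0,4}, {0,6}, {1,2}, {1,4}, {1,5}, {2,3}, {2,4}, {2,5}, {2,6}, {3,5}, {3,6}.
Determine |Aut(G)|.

Vertex 2 is the unique vertex of degree 6; the remaining 6 vertices each have degree 3 and induce a cycle, so G is the wheel on 7 vertices with hub 2. Every automorphism fixes the hub and acts on the rim 6-cycle, so Aut(G) ≅ Aut(C_6) = D_6 of order 12.

12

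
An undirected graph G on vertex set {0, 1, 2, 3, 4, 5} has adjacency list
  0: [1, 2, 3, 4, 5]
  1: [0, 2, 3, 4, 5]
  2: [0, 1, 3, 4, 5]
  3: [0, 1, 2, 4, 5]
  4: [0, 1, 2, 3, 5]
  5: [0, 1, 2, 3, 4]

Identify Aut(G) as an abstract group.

the symmetric group on 6 letters

All 6 vertices are pairwise adjacent: G = K_6. Any permutation of the 6 vertices preserves K_6, so Aut(K_6) = S_6 of order 6! = 720.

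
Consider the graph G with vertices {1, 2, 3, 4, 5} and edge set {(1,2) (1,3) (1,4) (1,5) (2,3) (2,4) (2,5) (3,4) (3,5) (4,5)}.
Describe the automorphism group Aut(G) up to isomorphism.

All 5 vertices are pairwise adjacent: G = K_5. Every bijection on the vertex set is an automorphism of K_5; hence Aut(K_5) ≅ S_5, order 120.

S_5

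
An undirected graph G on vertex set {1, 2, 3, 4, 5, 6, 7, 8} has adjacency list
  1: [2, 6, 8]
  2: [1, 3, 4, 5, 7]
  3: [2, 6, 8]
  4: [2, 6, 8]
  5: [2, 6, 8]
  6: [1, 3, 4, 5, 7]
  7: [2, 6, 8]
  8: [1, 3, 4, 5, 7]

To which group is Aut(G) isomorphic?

The vertices split by degree into {2, 6, 8} (degree 5) and {1, 3, 4, 5, 7} (degree 3); every edge runs between the two parts, so G is the complete bipartite graph K_{3,5}. Automorphisms preserve the bipartition setwise (since the parts differ in size) and act as S_5 × S_3 within it; |Aut| = 720.

S_5 × S_3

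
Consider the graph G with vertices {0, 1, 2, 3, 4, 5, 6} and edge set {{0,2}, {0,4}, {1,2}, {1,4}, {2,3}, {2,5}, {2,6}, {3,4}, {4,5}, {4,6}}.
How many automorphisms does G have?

The vertices split by degree into {2, 4} (degree 5) and {0, 1, 3, 5, 6} (degree 2); every edge runs between the two parts, so G is the complete bipartite graph K_{2,5}. Automorphisms preserve the bipartition setwise (since the parts differ in size) and act as S_2 × S_5 within it; |Aut| = 240.

240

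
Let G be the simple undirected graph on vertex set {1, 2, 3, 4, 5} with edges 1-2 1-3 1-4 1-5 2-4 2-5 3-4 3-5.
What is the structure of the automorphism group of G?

Vertex 1 is the unique vertex of degree 4; the remaining 4 vertices each have degree 3 and induce a cycle, so G is the wheel on 5 vertices with hub 1. Every automorphism fixes the hub and acts on the rim 4-cycle, so Aut(G) ≅ Aut(C_4) = D_4 of order 8.

the dihedral group of order 8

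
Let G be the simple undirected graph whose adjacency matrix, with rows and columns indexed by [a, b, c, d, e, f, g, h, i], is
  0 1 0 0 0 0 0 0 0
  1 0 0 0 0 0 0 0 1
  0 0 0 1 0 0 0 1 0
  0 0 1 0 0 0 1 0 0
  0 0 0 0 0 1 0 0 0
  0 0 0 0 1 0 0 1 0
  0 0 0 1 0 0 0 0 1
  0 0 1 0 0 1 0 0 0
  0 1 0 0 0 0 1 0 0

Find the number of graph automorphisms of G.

The degree sequence is [1, 2, 2, 2, 1, 2, 2, 2, 2]; the two degree-1 vertices a and e are the ends of a path, so G = P_9. A path has exactly one nontrivial symmetry — reversal — giving Aut(G) of order 2.

2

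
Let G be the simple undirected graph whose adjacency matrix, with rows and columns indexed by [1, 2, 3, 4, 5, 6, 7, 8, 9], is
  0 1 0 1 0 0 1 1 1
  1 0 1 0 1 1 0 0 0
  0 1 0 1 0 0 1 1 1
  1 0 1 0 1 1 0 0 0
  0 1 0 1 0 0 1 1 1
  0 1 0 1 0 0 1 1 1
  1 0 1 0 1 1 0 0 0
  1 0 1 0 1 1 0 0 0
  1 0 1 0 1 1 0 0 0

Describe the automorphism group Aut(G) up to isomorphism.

S_5 × S_4

The vertices split by degree into {1, 3, 5, 6} (degree 5) and {2, 4, 7, 8, 9} (degree 4); every edge runs between the two parts, so G is the complete bipartite graph K_{4,5}. Automorphisms preserve the bipartition setwise (since the parts differ in size) and act as S_5 × S_4 within it; |Aut| = 2880.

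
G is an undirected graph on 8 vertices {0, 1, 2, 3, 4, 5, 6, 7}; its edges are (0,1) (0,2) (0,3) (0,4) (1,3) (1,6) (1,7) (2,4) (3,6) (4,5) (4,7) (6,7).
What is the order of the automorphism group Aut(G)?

1

The degree sequence is [4, 4, 2, 3, 4, 1, 3, 3]. Checking the degree-preserving permutations of the vertex set shows that none except the identity preserves every edge, so Aut(G) is trivial.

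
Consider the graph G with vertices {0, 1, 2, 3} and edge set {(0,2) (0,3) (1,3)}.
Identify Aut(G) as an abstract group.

the cyclic group of order 2

The degree sequence is [2, 1, 1, 2]; the two degree-1 vertices 1 and 2 are the ends of a path, so G = P_4. The only nontrivial automorphism of a path is the end-to-end reflection, so Aut(G) ≅ Z_2.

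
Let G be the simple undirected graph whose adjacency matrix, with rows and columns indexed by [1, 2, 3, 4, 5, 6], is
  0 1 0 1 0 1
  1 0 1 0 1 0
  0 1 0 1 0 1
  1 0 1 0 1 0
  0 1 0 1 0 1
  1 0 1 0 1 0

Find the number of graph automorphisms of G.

72

G is 3-regular and bipartite with parts {1, 3, 5} and {2, 4, 6} (each part is independent and every cross-pair is an edge), so G = K_{3,3}. Each part can be permuted independently (S_3 × S_3) and the two equal-size parts can also be swapped, giving (S_3 × S_3) ⋊ Z_2 of order 2·(3!)² = 72.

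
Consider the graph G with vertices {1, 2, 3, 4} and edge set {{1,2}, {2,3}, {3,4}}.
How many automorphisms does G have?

The degree sequence is [1, 2, 2, 1]; the two degree-1 vertices 1 and 4 are the ends of a path, so G = P_4. A path has exactly one nontrivial symmetry — reversal — giving Aut(G) of order 2.

2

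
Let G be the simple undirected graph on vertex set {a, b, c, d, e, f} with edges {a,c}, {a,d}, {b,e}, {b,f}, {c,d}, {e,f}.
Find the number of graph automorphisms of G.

72

G has two connected components, {a, c, d} and {b, e, f}; each is 2-regular, so G = C_3 ⊔ C_3. With two isomorphic components, Aut(G) = Aut(C_3) ≀ S_2 = (D_3 × D_3) ⋊ Z_2: permute each cycle by D_3, then optionally swap the two cycles. Order 2·(2·3)² = 72.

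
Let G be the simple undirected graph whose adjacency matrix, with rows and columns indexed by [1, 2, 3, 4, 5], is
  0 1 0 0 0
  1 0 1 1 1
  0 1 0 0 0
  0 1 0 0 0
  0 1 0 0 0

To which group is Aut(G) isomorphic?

the symmetric group on 4 letters

Vertex 2 has degree 4 and every other vertex has degree 1, so G is the star K_{1,4} with centre 2. The 4 leaves are pairwise interchangeable while the centre is fixed, giving Aut(G) = S_4.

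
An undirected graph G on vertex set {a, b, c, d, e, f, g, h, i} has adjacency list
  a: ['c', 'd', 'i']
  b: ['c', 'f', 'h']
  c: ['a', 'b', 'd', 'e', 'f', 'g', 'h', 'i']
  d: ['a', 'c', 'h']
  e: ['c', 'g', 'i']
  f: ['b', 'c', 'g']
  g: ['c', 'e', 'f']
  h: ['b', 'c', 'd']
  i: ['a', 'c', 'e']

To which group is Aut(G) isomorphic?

Vertex c is the unique vertex of degree 8; the remaining 8 vertices each have degree 3 and induce a cycle, so G is the wheel on 9 vertices with hub c. Every automorphism fixes the hub and acts on the rim 8-cycle, so Aut(G) ≅ Aut(C_8) = D_8 of order 16.

the dihedral group of order 16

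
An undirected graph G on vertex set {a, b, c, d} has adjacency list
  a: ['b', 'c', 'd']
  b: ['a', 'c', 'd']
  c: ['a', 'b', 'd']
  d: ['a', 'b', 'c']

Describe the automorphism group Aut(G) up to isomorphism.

All 4 vertices are pairwise adjacent: G = K_4. Every bijection on the vertex set is an automorphism of K_4; hence Aut(K_4) ≅ S_4, order 24.

the symmetric group on 4 letters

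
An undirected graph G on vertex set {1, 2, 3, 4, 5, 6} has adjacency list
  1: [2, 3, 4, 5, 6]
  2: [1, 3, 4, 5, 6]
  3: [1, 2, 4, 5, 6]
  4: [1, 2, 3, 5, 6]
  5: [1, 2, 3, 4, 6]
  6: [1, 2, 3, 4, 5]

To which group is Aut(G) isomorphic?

S_6

All 6 vertices are pairwise adjacent: G = K_6. Every bijection on the vertex set is an automorphism of K_6; hence Aut(K_6) ≅ S_6, order 720.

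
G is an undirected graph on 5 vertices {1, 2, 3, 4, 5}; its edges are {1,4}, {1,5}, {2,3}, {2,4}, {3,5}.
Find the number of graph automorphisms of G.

Every vertex has degree 2 and the graph is connected, so G is the 5-cycle C_5. C_5 has 5 rotations and 5 reflections, so Aut(C_5) ≅ D_5 of order 10.

10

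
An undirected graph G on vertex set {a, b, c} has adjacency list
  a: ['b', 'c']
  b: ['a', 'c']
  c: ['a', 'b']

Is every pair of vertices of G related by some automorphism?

All 3 vertices are pairwise adjacent: G = K_3. Every bijection on the vertex set is an automorphism of K_3; hence Aut(K_3) ≅ S_3, order 6. Under this action every vertex can be carried to every other, so G is vertex-transitive.

Yes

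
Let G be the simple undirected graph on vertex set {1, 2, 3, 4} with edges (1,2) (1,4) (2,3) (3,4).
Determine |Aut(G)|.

8

G is 2-regular and bipartite on 2^2 = 4 vertices with girth 4; it is the hypercube graph Q_2. The symmetry group of the 2-cube is the hyperoctahedral group B_2 = Z_2 ≀ S_2, of order 2^2·2! = 8.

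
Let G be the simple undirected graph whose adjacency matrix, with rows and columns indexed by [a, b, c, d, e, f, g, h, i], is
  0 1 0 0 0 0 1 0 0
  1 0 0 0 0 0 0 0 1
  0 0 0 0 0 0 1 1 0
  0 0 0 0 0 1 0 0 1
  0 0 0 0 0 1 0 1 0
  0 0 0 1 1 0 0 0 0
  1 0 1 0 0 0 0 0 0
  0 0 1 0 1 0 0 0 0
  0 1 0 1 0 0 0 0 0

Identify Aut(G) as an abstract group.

Every vertex has degree 2 and the graph is connected, so G is the 9-cycle C_9. C_9 has 9 rotations and 9 reflections, so Aut(C_9) ≅ D_9 of order 18.

D_9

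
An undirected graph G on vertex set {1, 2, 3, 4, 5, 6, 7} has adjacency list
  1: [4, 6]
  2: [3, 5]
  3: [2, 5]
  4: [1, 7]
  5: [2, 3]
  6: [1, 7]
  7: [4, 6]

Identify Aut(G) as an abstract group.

D_4 × D_3

G has two connected components, {1, 4, 6, 7} and {2, 3, 5}; each is 2-regular, so G = C_4 ⊔ C_3. No automorphism exchanges components of different sizes, hence Aut(G) is the direct product D_4 × D_3, order 48.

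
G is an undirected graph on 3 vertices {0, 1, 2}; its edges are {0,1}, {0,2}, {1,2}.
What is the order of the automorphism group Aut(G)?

All 3 vertices are pairwise adjacent: G = K_3. Every bijection on the vertex set is an automorphism of K_3; hence Aut(K_3) ≅ S_3, order 6.

6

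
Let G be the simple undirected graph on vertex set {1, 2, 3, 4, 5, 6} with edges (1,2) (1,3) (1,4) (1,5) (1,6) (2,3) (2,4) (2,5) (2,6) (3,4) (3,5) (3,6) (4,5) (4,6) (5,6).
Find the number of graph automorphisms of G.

720

Every vertex has degree 5, so G is the complete graph K_6. Every bijection on the vertex set is an automorphism of K_6; hence Aut(K_6) ≅ S_6, order 720.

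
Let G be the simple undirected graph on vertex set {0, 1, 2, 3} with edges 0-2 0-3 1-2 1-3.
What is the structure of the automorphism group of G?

D_4

Every vertex has degree 2 and the graph is connected, so G is the 4-cycle C_4. The automorphisms of the 4-cycle are exactly the symmetries of a regular 4-gon: the dihedral group D_4, |D_4| = 8.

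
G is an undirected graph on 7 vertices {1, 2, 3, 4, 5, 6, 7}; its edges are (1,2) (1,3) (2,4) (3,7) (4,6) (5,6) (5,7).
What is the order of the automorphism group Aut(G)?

14

G is 2-regular and connected on 7 vertices, i.e. the cycle C_7. C_7 has 7 rotations and 7 reflections, so Aut(C_7) ≅ D_7 of order 14.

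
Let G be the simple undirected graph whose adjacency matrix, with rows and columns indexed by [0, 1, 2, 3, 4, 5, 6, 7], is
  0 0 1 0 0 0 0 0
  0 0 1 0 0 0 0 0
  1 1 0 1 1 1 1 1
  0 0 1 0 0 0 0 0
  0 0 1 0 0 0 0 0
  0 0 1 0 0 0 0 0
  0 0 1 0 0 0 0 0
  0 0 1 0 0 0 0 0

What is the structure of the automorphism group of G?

Vertex 2 has degree 7 and every other vertex has degree 1, so G is the star K_{1,7} with centre 2. The 7 leaves are pairwise interchangeable while the centre is fixed, giving Aut(G) = S_7.

the symmetric group on 7 letters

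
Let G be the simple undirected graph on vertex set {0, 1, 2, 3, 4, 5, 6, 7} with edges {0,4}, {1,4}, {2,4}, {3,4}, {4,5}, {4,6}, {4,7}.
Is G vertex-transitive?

No

Vertex 4 is the only vertex of degree 7, so every automorphism fixes it; G is not vertex-transitive.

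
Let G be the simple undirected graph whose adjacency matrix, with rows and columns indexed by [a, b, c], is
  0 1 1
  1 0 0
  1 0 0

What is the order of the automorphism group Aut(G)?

The degree sequence is [2, 1, 1]; the two degree-1 vertices b and c are the ends of a path, so G = P_3. The only nontrivial automorphism of a path is the end-to-end reflection, so Aut(G) ≅ Z_2.

2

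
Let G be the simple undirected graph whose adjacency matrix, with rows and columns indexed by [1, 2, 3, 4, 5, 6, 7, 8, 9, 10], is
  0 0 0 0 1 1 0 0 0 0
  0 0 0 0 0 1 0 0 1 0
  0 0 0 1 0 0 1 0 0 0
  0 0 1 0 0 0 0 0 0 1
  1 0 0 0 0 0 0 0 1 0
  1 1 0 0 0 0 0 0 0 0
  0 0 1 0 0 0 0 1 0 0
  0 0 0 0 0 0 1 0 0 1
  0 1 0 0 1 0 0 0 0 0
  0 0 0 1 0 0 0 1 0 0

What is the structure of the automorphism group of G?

G has two connected components, {1, 2, 5, 6, 9} and {3, 4, 7, 8, 10}; each is 2-regular, so G = C_5 ⊔ C_5. Aut of a disjoint union of two copies of C_5 is the wreath product D_5 ≀ Z_2, of order 2·10² = 200.

(D_5 × D_5) ⋊ Z_2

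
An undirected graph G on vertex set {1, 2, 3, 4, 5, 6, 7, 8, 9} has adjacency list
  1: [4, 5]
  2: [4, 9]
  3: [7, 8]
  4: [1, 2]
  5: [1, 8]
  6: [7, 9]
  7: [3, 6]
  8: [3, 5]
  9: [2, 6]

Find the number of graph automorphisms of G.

Every vertex has degree 2 and the graph is connected, so G is the 9-cycle C_9. The automorphisms of the 9-cycle are exactly the symmetries of a regular 9-gon: the dihedral group D_9, |D_9| = 18.

18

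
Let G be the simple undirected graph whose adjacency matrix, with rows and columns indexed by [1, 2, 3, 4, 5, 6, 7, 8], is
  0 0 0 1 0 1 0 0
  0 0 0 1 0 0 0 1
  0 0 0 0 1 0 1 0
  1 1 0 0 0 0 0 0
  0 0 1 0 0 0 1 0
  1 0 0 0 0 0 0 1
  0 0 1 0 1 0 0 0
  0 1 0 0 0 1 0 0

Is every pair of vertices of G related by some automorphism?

G has two connected components, {1, 2, 4, 6, 8} and {3, 5, 7}; each is 2-regular, so G = C_5 ⊔ C_3. The orbit of 1 under Aut(G) is {1, 2, 4, 6, 8}, which does not contain 3, so G is not vertex-transitive.

No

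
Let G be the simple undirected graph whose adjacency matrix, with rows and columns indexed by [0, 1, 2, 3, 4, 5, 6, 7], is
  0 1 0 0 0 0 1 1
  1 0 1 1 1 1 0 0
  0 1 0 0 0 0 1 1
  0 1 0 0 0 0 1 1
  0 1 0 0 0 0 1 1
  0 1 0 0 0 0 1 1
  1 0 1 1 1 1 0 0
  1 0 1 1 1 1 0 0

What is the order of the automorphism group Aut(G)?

The vertices split by degree into {1, 6, 7} (degree 5) and {0, 2, 3, 4, 5} (degree 3); every edge runs between the two parts, so G is the complete bipartite graph K_{3,5}. The parts have unequal sizes, so no automorphism swaps them; each part is permuted independently, giving S_3 × S_5 of order 3!·5! = 720.

720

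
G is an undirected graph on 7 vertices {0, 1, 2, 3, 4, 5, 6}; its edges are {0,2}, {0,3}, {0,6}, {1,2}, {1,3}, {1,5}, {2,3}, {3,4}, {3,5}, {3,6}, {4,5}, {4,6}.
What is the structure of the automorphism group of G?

Vertex 3 is the unique vertex of degree 6; the remaining 6 vertices each have degree 3 and induce a cycle, so G is the wheel on 7 vertices with hub 3. With the hub fixed, the remaining symmetry is that of the rim cycle C_6, giving the dihedral group D_6.

D_6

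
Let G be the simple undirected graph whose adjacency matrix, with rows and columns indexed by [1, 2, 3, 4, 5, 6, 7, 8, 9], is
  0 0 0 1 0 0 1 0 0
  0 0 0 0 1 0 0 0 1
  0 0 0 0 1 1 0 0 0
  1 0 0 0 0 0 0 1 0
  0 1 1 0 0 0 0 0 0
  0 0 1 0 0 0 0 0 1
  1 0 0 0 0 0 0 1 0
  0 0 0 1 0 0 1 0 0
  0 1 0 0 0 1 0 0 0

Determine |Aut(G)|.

80

G has two connected components, {2, 3, 5, 6, 9} and {1, 4, 7, 8}; each is 2-regular, so G = C_5 ⊔ C_4. The components are non-isomorphic (different sizes), so Aut(G) = Aut(C_4) × Aut(C_5) = D_4 × D_5 of order 8·10 = 80.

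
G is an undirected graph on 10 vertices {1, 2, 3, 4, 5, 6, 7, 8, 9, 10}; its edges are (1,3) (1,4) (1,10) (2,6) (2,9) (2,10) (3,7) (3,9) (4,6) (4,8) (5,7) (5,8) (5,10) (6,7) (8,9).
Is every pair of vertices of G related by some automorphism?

Yes

G is 3-regular on 10 vertices with no triangles and no 4-cycles (girth 5): this is the Petersen graph. Viewing the Petersen graph as the Kneser graph K(5,2) — vertices are 2-subsets of {1,…,5}, edges join disjoint pairs — its automorphisms are exactly the permutations of the 5-element set, so Aut ≅ S_5 of order 120. This group acts transitively on the 10 vertices.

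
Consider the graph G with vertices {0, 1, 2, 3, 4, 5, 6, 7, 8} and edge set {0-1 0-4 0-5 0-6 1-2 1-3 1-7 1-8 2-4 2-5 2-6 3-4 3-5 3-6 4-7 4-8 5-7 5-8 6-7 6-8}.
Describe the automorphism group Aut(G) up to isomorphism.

S_5 × S_4

The vertices split by degree into {1, 4, 5, 6} (degree 5) and {0, 2, 3, 7, 8} (degree 4); every edge runs between the two parts, so G is the complete bipartite graph K_{4,5}. Automorphisms preserve the bipartition setwise (since the parts differ in size) and act as S_5 × S_4 within it; |Aut| = 2880.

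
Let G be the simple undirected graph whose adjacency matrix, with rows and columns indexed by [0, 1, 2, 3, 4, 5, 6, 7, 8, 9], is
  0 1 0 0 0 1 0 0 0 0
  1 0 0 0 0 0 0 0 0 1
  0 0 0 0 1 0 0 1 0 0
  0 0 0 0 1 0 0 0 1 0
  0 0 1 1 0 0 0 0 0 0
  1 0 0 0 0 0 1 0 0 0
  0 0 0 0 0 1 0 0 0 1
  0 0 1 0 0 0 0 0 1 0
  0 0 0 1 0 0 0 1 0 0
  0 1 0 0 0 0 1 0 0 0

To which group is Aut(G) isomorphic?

G has two connected components, {0, 1, 5, 6, 9} and {2, 3, 4, 7, 8}; each is 2-regular, so G = C_5 ⊔ C_5. With two isomorphic components, Aut(G) = Aut(C_5) ≀ S_2 = (D_5 × D_5) ⋊ Z_2: permute each cycle by D_5, then optionally swap the two cycles. Order 2·(2·5)² = 200.

D_5 ≀ Z_2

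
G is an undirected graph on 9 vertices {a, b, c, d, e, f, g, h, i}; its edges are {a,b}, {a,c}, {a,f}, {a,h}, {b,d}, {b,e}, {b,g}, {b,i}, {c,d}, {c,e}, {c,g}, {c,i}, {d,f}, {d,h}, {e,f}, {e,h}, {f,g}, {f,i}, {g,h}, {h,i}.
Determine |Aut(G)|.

2880

The vertices split by degree into {b, c, f, h} (degree 5) and {a, d, e, g, i} (degree 4); every edge runs between the two parts, so G is the complete bipartite graph K_{4,5}. The parts have unequal sizes, so no automorphism swaps them; each part is permuted independently, giving S_4 × S_5 of order 4!·5! = 2880.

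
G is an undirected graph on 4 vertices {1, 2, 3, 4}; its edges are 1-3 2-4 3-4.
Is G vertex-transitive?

No

Automorphisms preserve degree, but G has vertices of degree 1 and vertices of degree 2; no automorphism maps one to the other, so G is not vertex-transitive.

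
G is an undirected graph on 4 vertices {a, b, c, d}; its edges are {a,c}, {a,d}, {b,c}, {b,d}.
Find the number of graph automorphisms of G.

8

G is 2-regular and bipartite on 2^2 = 4 vertices with girth 4; it is the hypercube graph Q_2. The symmetry group of the 2-cube is the hyperoctahedral group B_2 = Z_2 ≀ S_2, of order 2^2·2! = 8.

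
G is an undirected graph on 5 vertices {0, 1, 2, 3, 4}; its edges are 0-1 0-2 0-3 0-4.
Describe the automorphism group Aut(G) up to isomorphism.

Vertex 0 has degree 4 and every other vertex has degree 1, so G is the star K_{1,4} with centre 0. Any automorphism fixes the centre and permutes the 4 leaves freely, so Aut(G) ≅ S_4 of order 4! = 24.

S_4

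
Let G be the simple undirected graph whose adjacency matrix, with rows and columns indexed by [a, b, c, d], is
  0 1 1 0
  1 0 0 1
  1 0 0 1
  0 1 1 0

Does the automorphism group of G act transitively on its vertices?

G is 2-regular and bipartite on 2^2 = 4 vertices with girth 4; it is the hypercube graph Q_2. The symmetry group of the 2-cube is the hyperoctahedral group B_2 = Z_2 ≀ S_2, of order 2^2·2! = 8. Under this action every vertex can be carried to every other, so G is vertex-transitive.

Yes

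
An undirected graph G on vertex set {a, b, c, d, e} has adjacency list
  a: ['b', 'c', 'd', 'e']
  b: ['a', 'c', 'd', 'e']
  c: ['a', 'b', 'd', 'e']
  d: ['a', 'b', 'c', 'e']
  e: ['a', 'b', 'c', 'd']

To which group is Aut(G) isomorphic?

Every vertex has degree 4, so G is the complete graph K_5. Any permutation of the 5 vertices preserves K_5, so Aut(K_5) = S_5 of order 5! = 120.

S_5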